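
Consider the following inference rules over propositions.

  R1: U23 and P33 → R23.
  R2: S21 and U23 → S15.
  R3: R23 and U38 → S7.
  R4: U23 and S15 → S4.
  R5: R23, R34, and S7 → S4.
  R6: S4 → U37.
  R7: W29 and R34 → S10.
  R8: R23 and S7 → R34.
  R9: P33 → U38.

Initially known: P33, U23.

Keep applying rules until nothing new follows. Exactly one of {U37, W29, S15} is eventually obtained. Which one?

U37

U23 and P33 hold, so R23 follows (R1).
P33 holds, so U38 follows (R9).
R23 and U38 hold, so S7 follows (R3).
From R23 and S7, R8 gives R34.
From R23, R34, and S7, R5 gives S4.
S4 holds, so U37 follows (R6).
S15 would need S21 and U23 (R2), but S21 is never established. No rule produces W29, and it is not given.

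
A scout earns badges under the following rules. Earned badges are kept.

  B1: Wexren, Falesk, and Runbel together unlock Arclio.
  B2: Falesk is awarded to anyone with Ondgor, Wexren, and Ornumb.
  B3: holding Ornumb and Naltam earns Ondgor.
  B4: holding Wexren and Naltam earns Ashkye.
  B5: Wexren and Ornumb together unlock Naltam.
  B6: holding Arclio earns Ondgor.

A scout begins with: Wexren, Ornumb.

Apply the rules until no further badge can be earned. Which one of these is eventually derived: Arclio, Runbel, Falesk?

Falesk

With Wexren and Ornumb, Naltam is earned (B5).
With Ornumb and Naltam, Ondgor is earned (B3).
With Ondgor, Wexren, and Ornumb, Falesk is earned (B2).
Arclio would need Wexren, Falesk, and Runbel (B1), but Runbel is never earned. No rule produces Runbel, and it is not given.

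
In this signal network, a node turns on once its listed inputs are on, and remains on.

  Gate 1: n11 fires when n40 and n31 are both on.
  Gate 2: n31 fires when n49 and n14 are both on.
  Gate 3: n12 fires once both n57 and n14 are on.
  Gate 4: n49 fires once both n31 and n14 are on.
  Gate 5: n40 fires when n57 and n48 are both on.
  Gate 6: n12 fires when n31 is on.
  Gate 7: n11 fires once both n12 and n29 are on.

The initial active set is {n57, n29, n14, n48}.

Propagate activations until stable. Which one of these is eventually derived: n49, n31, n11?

n57 and n14 are on, so n12 fires (Gate 3).
n12 and n29 are on, so n11 fires (Gate 7).
n49 would need n31 and n14 (Gate 4), but n31 never turns on. n31 would need n49 and n14 (Gate 2), but n49 never turns on.

n11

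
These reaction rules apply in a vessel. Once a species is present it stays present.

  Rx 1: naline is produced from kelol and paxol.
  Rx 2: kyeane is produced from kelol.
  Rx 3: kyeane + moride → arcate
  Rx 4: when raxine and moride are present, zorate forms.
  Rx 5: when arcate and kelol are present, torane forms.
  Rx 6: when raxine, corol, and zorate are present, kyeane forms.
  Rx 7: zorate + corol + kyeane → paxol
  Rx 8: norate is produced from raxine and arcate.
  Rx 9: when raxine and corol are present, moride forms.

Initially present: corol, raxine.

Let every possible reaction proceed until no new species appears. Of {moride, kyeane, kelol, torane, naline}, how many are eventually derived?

raxine and corol present → moride forms (Rx 9).
raxine and moride present → zorate forms (Rx 4).
raxine, corol, and zorate present → kyeane forms (Rx 6).
moride: reached.
kyeane: reached.
No rule produces kelol, and it is not given.
torane would need arcate and kelol (Rx 5), but kelol never forms.
naline would need kelol and paxol (Rx 1), but kelol never forms.
Reached: moride and kyeane — 2 of the 5.

2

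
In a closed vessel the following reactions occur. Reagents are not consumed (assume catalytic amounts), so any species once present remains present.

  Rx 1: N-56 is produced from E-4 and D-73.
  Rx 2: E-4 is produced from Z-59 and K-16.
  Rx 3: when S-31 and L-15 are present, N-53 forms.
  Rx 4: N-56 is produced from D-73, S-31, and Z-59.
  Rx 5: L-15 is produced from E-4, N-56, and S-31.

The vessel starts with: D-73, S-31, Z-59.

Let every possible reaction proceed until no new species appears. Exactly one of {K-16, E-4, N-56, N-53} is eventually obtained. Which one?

D-73, S-31, and Z-59 present → N-56 forms (Rx 4).
N-53 would need S-31 and L-15 (Rx 3), but L-15 never forms. E-4 would need Z-59 and K-16 (Rx 2), but K-16 never forms. No rule produces K-16, and it is not given.

N-56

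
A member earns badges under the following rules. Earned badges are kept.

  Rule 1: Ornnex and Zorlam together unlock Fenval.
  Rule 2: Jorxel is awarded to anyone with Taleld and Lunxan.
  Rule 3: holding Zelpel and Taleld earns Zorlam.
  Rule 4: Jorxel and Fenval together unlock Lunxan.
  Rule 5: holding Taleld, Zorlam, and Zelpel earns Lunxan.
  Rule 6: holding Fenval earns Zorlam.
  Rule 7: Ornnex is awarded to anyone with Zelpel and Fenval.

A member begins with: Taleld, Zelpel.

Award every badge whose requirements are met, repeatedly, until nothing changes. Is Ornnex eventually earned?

Ornnex would need Zelpel and Fenval (Rule 7), but Fenval is never earned.

No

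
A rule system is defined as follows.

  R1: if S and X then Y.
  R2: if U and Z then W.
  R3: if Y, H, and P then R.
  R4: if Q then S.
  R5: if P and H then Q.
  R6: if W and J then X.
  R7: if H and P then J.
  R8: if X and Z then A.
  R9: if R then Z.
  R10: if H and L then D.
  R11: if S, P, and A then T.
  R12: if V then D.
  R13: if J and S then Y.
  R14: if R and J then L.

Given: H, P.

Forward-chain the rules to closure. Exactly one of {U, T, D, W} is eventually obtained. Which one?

D

From P and H, R5 gives Q.
From H and P, R7 gives J.
From Q, R4 gives S.
From J and S, R13 gives Y.
Y, H, and P hold, so R follows (R3).
R and J hold, so L follows (R14).
From H and L, R10 gives D.
W would need U and Z (R2), but U is never established. T would need S, P, and A (R11), but A is never established. No rule produces U, and it is not given.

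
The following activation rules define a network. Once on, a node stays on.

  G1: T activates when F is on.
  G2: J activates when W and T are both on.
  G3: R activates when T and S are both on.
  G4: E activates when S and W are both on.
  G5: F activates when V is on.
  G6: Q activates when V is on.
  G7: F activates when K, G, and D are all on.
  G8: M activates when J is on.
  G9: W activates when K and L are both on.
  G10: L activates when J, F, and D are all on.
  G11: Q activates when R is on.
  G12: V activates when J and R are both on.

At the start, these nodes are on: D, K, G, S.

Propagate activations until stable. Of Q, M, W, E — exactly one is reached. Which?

K, G, and D are on, so F activates (G7).
F is on, so T activates (G1).
G3: T and S on → R on.
R is on, so Q activates (G11).
M would need J (G8), but J never turns on. W would need K and L (G9), but L never turns on. E would need S and W (G4), but W never turns on.

Q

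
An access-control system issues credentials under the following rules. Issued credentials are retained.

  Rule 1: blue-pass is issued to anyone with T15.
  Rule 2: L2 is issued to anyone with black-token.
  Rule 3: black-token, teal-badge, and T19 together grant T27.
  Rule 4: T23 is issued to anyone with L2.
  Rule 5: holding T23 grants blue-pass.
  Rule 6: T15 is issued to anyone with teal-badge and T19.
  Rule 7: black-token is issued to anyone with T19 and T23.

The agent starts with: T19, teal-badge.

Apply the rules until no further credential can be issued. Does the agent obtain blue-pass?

Yes

Holding teal-badge and T19 grants T15 (Rule 6).
Holding T15 grants blue-pass (Rule 1).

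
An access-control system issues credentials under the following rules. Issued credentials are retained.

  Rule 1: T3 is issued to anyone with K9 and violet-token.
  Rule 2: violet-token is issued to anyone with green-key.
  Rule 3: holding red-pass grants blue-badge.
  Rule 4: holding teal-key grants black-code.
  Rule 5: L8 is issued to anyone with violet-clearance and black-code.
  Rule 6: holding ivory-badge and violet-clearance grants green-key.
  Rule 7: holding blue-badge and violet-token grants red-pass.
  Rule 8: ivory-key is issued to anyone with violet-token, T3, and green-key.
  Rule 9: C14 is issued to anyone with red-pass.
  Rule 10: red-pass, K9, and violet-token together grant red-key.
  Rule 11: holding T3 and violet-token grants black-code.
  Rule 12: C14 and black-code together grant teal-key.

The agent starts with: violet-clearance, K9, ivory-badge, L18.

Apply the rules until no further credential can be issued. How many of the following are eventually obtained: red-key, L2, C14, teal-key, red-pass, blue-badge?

red-key would need red-pass, K9, and violet-token (Rule 10), but red-pass is never granted.
No rule produces L2, and it is not given.
C14 would need red-pass (Rule 9), but red-pass is never granted.
teal-key would need C14 and black-code (Rule 12), but C14 is never granted.
red-pass would need blue-badge and violet-token (Rule 7), but blue-badge is never granted.
blue-badge would need red-pass (Rule 3), but red-pass is never granted.
None of the 6 are reached.

0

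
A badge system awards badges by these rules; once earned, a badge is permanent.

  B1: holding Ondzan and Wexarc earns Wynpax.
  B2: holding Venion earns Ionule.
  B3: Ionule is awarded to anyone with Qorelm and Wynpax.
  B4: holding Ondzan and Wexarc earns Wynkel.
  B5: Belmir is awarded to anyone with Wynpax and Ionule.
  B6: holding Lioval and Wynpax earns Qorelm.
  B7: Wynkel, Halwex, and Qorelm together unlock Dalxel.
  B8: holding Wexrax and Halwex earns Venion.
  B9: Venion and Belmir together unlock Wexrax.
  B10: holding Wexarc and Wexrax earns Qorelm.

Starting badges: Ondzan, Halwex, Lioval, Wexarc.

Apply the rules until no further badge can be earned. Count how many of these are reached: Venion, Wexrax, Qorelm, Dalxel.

With Ondzan and Wexarc, Wynpax is earned (B1).
With Ondzan and Wexarc, Wynkel is earned (B4).
With Lioval and Wynpax, Qorelm is earned (B6).
With Wynkel, Halwex, and Qorelm, Dalxel is earned (B7).
Venion would need Wexrax and Halwex (B8), but Wexrax is never earned.
Wexrax would need Venion and Belmir (B9), but Venion is never earned.
Qorelm: reached.
Dalxel: reached.
Reached: Qorelm and Dalxel — 2 of the 4.

2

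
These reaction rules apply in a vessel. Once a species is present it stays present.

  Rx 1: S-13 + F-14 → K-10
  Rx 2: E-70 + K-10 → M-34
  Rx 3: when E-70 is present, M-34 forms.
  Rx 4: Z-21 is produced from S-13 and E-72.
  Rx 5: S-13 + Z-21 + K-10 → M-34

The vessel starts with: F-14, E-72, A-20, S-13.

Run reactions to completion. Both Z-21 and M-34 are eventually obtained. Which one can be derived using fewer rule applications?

Z-21

Z-21: S-13 and E-72 present → Z-21 forms (Rx 4). [1 rule application]
M-34: S-13 and E-72 present → Z-21 forms (Rx 4). S-13 and F-14 present → K-10 forms (Rx 1). S-13, Z-21, and K-10 present → M-34 forms (Rx 5). [3 rule applications]
Z-21 needs fewer.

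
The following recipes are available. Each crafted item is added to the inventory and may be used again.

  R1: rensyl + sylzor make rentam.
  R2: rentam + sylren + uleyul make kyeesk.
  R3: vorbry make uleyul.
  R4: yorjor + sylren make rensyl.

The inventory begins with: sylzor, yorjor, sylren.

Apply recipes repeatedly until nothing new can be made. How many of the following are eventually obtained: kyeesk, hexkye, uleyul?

0

kyeesk would need rentam, sylren, and uleyul (R2), but uleyul is never obtained.
No rule produces hexkye, and it is not given.
uleyul would need vorbry (R3), but vorbry is never obtained.
None of the 3 are reached.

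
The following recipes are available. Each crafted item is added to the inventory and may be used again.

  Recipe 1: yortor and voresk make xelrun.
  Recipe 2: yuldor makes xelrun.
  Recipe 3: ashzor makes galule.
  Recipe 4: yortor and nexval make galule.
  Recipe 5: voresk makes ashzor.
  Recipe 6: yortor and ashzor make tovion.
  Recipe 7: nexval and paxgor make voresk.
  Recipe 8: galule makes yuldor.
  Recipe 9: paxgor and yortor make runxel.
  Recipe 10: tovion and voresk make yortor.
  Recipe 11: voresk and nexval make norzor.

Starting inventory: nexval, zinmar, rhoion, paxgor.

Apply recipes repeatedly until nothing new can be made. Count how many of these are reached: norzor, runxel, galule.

Using Recipe 7, nexval and paxgor make voresk.
Using Recipe 11, voresk and nexval make norzor.
Using Recipe 5, voresk makes ashzor.
ashzor → galule (Recipe 3).
norzor: reached.
runxel would need paxgor and yortor (Recipe 9), but yortor is never obtained.
galule: reached.
Reached: norzor and galule — 2 of the 3.

2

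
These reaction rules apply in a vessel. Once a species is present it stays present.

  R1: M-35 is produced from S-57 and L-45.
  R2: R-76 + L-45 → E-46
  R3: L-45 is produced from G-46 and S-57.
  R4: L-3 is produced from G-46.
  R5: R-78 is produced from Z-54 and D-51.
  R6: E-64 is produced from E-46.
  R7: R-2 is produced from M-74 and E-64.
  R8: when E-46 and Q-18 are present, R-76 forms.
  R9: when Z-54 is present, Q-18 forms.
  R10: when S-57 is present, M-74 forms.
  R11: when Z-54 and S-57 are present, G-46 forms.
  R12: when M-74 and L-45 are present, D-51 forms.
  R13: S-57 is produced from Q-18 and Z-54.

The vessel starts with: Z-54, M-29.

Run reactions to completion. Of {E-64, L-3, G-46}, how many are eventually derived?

2

Z-54 present → Q-18 forms (R9).
Q-18 and Z-54 present → S-57 forms (R13).
Z-54 and S-57 present → G-46 forms (R11).
G-46 present → L-3 forms (R4).
E-64 would need E-46 (R6), but E-46 never forms.
L-3: reached.
G-46: reached.
Reached: L-3 and G-46 — 2 of the 3.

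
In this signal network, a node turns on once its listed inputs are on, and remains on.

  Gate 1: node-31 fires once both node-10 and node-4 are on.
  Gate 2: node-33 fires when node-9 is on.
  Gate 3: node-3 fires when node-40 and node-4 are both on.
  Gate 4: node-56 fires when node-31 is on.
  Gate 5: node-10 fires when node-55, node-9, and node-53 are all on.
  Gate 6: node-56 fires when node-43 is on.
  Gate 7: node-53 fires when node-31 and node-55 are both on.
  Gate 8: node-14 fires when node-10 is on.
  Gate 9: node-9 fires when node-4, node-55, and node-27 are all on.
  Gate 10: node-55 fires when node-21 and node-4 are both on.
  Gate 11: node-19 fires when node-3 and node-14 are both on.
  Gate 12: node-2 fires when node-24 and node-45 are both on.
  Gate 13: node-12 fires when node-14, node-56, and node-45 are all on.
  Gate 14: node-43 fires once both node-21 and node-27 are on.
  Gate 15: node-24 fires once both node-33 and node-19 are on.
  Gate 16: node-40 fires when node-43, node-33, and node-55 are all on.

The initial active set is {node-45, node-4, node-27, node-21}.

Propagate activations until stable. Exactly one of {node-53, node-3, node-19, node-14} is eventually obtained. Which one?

Gate 14: node-21 and node-27 on → node-43 on.
node-21 and node-4 are on, so node-55 fires (Gate 10).
node-4, node-55, and node-27 are on, so node-9 fires (Gate 9).
Gate 2: node-9 on → node-33 on.
Gate 16: node-43, node-33, and node-55 on → node-40 on.
node-40 and node-4 are on, so node-3 fires (Gate 3).
node-53 would need node-31 and node-55 (Gate 7), but node-31 never turns on. node-19 would need node-3 and node-14 (Gate 11), but node-14 never turns on. node-14 would need node-10 (Gate 8), but node-10 never turns on.

node-3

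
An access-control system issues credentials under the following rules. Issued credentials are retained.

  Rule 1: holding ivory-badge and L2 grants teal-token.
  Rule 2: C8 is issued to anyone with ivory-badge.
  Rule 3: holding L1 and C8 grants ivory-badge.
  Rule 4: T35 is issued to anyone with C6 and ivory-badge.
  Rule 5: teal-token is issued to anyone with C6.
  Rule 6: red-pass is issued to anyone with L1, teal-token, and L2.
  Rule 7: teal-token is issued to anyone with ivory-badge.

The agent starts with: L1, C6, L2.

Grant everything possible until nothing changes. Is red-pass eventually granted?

Holding C6 grants teal-token (Rule 5).
Holding L1, teal-token, and L2 grants red-pass (Rule 6).

Yes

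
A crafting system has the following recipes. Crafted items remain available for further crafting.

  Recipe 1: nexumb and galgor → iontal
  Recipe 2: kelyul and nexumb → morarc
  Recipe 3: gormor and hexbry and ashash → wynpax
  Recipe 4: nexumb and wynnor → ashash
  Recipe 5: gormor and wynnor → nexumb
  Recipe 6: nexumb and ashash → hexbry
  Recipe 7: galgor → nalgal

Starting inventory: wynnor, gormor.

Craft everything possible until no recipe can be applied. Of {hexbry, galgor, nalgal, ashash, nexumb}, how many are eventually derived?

3

gormor and wynnor → nexumb (Recipe 5).
Using Recipe 4, nexumb and wynnor make ashash.
Using Recipe 6, nexumb and ashash make hexbry.
hexbry: reached.
No rule produces galgor, and it is not given.
nalgal would need galgor (Recipe 7), but galgor is never obtained.
ashash: reached.
nexumb: reached.
Reached: hexbry, ashash, and nexumb — 3 of the 5.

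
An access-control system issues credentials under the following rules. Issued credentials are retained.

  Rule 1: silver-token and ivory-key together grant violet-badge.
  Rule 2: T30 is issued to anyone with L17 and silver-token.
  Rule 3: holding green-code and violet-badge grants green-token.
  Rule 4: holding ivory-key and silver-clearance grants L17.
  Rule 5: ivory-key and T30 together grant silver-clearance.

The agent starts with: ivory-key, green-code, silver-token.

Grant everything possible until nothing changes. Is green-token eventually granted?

Yes

Holding silver-token and ivory-key grants violet-badge (Rule 1).
Holding green-code and violet-badge grants green-token (Rule 3).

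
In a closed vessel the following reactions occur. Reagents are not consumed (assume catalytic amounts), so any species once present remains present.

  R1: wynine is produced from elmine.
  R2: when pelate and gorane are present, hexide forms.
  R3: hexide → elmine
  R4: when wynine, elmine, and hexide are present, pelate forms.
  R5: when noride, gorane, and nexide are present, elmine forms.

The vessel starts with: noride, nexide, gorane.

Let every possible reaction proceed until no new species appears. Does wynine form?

noride, gorane, and nexide present → elmine forms (R5).
elmine present → wynine forms (R1).

Yes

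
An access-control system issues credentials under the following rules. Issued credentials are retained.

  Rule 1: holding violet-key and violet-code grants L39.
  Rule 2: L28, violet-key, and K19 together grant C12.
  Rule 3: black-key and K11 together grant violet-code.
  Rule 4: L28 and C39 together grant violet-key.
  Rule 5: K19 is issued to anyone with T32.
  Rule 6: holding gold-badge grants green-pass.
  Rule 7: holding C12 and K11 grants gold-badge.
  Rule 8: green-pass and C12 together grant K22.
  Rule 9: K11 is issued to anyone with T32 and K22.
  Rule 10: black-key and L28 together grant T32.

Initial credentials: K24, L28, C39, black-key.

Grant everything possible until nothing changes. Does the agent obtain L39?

No

L39 would need violet-key and violet-code (Rule 1), but violet-code is never granted.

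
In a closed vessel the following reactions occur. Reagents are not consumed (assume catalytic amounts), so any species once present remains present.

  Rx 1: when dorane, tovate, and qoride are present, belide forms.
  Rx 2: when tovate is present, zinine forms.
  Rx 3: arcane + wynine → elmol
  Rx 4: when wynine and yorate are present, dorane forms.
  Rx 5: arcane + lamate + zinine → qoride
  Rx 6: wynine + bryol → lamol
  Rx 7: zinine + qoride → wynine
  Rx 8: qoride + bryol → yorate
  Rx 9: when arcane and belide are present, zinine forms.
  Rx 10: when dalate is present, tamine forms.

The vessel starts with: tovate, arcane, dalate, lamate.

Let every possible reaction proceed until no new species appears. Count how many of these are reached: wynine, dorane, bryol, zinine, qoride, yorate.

3

tovate present → zinine forms (Rx 2).
arcane, lamate, and zinine present → qoride forms (Rx 5).
zinine and qoride present → wynine forms (Rx 7).
wynine: reached.
dorane would need wynine and yorate (Rx 4), but yorate never forms.
No rule produces bryol, and it is not given.
zinine: reached.
qoride: reached.
yorate would need qoride and bryol (Rx 8), but bryol never forms.
Reached: wynine, zinine, and qoride — 3 of the 6.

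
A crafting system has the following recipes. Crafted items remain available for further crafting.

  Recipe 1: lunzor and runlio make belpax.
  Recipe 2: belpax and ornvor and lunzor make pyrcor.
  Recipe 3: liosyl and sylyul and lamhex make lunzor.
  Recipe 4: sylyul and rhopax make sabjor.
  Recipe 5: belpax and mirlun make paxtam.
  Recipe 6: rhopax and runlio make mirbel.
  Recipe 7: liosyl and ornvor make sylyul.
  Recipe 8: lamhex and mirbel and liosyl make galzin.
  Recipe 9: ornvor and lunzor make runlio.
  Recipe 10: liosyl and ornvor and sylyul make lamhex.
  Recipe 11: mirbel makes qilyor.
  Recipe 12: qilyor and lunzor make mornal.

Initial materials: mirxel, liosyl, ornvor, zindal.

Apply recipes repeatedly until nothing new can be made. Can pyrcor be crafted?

Yes

liosyl and ornvor → sylyul (Recipe 7).
Using Recipe 10, liosyl, ornvor, and sylyul make lamhex.
liosyl and sylyul and lamhex → lunzor (Recipe 3).
Using Recipe 9, ornvor and lunzor make runlio.
Using Recipe 1, lunzor and runlio make belpax.
Using Recipe 2, belpax, ornvor, and lunzor make pyrcor.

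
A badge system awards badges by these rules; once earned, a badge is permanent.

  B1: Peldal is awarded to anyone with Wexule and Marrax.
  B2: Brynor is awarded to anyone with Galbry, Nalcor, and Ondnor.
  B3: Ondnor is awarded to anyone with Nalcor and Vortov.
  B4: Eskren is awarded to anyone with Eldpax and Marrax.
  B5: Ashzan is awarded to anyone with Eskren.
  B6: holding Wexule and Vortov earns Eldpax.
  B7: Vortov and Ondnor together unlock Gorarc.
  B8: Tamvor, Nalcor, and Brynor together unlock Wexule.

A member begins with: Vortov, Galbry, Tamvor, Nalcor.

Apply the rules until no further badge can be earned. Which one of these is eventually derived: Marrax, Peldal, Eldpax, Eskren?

With Nalcor and Vortov, Ondnor is earned (B3).
With Galbry, Nalcor, and Ondnor, Brynor is earned (B2).
With Tamvor, Nalcor, and Brynor, Wexule is earned (B8).
With Wexule and Vortov, Eldpax is earned (B6).
Peldal would need Wexule and Marrax (B1), but Marrax is never earned. No rule produces Marrax, and it is not given. Eskren would need Eldpax and Marrax (B4), but Marrax is never earned.

Eldpax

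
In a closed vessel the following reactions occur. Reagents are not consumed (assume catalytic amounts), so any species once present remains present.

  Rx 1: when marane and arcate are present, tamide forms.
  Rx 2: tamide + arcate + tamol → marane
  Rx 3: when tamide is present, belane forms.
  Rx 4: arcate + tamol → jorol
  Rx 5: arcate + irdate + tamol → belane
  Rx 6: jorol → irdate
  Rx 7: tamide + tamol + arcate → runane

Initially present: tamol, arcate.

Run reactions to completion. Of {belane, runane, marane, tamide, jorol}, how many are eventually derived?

arcate and tamol present → jorol forms (Rx 4).
jorol present → irdate forms (Rx 6).
arcate, irdate, and tamol present → belane forms (Rx 5).
belane: reached.
runane would need tamide, tamol, and arcate (Rx 7), but tamide never forms.
marane would need tamide, arcate, and tamol (Rx 2), but tamide never forms.
tamide would need marane and arcate (Rx 1), but marane never forms.
jorol: reached.
Reached: belane and jorol — 2 of the 5.

2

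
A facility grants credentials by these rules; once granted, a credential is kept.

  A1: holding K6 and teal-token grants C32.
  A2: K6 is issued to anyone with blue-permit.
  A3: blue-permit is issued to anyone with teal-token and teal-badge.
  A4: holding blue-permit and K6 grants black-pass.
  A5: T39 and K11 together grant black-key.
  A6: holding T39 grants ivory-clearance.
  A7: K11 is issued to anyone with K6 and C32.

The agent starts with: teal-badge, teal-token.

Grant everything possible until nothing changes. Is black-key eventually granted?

No

black-key would need T39 and K11 (A5), but T39 is never granted.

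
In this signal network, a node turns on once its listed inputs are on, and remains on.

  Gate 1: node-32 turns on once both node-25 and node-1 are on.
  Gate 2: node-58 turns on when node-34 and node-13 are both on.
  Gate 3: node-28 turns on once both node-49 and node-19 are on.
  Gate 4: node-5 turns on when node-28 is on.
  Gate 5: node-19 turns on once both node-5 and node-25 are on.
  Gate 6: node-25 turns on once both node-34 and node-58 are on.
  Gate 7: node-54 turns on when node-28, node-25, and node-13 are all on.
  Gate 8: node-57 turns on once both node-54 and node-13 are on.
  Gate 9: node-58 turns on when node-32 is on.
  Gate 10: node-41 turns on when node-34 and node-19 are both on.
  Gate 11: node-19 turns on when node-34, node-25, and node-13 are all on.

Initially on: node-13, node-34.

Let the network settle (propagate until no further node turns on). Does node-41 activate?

node-34 and node-13 are on, so node-58 turns on (Gate 2).
Gate 6: node-34 and node-58 on → node-25 on.
Gate 11: node-34, node-25, and node-13 on → node-19 on.
node-34 and node-19 are on, so node-41 turns on (Gate 10).

Yes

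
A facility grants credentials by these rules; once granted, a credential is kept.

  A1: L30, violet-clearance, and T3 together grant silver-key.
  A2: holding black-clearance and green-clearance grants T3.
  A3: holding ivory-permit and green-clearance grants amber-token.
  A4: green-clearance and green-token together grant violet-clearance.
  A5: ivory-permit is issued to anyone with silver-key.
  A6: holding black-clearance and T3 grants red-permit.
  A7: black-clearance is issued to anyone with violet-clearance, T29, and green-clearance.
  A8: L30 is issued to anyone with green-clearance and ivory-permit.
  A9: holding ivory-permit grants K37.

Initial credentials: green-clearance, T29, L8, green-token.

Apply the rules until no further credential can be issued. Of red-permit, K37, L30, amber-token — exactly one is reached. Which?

Holding green-clearance and green-token grants violet-clearance (A4).
Holding violet-clearance, T29, and green-clearance grants black-clearance (A7).
Holding black-clearance and green-clearance grants T3 (A2).
Holding black-clearance and T3 grants red-permit (A6).
K37 would need ivory-permit (A9), but ivory-permit is never granted. amber-token would need ivory-permit and green-clearance (A3), but ivory-permit is never granted. L30 would need green-clearance and ivory-permit (A8), but ivory-permit is never granted.

red-permit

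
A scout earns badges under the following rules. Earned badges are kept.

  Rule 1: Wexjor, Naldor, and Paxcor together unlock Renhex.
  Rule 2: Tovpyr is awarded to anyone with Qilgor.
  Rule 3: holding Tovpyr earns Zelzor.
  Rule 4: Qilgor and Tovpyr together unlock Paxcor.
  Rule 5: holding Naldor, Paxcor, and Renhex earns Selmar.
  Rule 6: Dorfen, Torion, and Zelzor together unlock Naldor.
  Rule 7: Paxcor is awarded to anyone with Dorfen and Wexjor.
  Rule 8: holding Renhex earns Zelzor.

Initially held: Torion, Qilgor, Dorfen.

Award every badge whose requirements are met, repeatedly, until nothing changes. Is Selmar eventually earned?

No

Selmar would need Naldor, Paxcor, and Renhex (Rule 5), but Renhex is never earned.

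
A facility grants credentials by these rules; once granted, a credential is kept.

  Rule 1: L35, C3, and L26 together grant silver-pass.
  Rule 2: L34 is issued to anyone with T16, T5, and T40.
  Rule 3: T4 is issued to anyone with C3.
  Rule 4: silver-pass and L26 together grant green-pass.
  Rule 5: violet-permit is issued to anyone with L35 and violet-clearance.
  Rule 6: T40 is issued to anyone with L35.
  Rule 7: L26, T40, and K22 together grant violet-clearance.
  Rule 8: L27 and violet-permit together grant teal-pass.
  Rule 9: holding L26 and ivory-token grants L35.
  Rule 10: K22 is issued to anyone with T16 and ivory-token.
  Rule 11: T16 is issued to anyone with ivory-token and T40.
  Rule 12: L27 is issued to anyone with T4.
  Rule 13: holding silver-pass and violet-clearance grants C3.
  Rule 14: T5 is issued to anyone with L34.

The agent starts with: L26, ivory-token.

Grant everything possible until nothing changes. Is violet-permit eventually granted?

Holding L26 and ivory-token grants L35 (Rule 9).
Holding L35 grants T40 (Rule 6).
Holding ivory-token and T40 grants T16 (Rule 11).
Holding T16 and ivory-token grants K22 (Rule 10).
Holding L26, T40, and K22 grants violet-clearance (Rule 7).
Holding L35 and violet-clearance grants violet-permit (Rule 5).

Yes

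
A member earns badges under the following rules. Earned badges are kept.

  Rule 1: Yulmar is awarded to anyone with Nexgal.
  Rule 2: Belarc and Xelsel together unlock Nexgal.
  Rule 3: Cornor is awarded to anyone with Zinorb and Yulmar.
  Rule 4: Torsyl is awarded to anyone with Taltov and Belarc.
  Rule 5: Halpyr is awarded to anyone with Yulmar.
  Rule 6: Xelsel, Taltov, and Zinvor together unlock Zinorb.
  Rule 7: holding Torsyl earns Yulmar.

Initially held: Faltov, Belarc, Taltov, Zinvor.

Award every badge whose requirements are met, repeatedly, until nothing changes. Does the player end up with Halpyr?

Yes

With Taltov and Belarc, Torsyl is earned (Rule 4).
With Torsyl, Yulmar is earned (Rule 7).
With Yulmar, Halpyr is earned (Rule 5).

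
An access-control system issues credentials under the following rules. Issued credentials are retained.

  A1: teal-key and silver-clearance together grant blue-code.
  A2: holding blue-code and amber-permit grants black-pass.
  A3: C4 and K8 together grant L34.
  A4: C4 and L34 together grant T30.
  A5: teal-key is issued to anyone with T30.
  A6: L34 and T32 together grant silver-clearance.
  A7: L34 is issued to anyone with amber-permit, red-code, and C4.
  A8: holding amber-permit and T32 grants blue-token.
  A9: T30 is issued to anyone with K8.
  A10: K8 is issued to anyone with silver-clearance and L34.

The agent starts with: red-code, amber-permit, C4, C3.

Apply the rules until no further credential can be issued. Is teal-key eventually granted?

Yes

Holding amber-permit, red-code, and C4 grants L34 (A7).
Holding C4 and L34 grants T30 (A4).
Holding T30 grants teal-key (A5).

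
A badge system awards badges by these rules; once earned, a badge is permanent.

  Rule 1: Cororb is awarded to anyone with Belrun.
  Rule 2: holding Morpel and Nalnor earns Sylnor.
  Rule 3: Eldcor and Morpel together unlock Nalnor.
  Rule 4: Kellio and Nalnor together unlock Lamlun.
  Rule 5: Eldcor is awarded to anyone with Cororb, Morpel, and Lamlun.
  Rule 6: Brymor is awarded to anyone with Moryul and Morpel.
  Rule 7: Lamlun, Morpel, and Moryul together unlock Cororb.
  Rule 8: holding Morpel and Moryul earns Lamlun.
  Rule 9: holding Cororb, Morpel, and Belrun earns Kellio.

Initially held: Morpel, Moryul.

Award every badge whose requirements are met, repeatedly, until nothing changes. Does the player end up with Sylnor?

With Morpel and Moryul, Lamlun is earned (Rule 8).
With Lamlun, Morpel, and Moryul, Cororb is earned (Rule 7).
With Cororb, Morpel, and Lamlun, Eldcor is earned (Rule 5).
With Eldcor and Morpel, Nalnor is earned (Rule 3).
With Morpel and Nalnor, Sylnor is earned (Rule 2).

Yes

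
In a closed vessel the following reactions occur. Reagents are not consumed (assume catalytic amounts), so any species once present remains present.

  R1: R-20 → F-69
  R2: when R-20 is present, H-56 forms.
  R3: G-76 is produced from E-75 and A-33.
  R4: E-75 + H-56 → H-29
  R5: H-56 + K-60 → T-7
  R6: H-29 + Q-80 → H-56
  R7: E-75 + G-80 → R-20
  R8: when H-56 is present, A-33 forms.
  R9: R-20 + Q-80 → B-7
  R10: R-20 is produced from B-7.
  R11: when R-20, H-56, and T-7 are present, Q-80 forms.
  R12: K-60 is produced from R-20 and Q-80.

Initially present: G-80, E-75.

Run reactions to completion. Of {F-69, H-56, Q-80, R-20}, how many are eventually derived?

3

E-75 and G-80 present → R-20 forms (R7).
R-20 present → F-69 forms (R1).
R-20 present → H-56 forms (R2).
F-69: reached.
H-56: reached.
Q-80 would need R-20, H-56, and T-7 (R11), but T-7 never forms.
R-20: reached.
Reached: F-69, H-56, and R-20 — 3 of the 4.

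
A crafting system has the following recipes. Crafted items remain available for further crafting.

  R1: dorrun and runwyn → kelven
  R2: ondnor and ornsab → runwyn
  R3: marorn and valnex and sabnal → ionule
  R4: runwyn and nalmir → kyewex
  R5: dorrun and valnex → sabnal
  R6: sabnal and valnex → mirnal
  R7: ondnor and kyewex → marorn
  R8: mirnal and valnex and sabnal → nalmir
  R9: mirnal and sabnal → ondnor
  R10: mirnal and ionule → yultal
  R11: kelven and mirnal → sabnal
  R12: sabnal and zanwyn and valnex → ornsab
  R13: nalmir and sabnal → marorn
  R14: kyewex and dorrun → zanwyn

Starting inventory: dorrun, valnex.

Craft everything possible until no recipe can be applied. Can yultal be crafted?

Using R5, dorrun and valnex make sabnal.
Using R6, sabnal and valnex make mirnal.
mirnal and valnex and sabnal → nalmir (R8).
nalmir and sabnal → marorn (R13).
marorn and valnex and sabnal → ionule (R3).
mirnal and ionule → yultal (R10).

Yes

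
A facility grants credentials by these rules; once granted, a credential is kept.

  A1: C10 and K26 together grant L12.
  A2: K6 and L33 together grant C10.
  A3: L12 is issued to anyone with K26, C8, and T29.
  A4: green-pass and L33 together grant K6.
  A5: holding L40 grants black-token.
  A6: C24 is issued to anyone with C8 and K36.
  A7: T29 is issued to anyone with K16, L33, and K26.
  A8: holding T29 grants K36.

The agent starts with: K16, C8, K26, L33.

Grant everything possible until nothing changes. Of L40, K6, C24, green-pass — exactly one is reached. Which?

C24

Holding K16, L33, and K26 grants T29 (A7).
Holding T29 grants K36 (A8).
Holding C8 and K36 grants C24 (A6).
No rule produces L40, and it is not given. No rule produces green-pass, and it is not given. K6 would need green-pass and L33 (A4), but green-pass is never granted.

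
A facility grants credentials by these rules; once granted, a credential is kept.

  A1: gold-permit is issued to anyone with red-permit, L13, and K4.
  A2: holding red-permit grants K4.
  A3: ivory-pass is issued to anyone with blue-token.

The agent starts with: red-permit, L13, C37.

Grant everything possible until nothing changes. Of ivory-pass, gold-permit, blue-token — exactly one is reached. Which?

gold-permit

Holding red-permit grants K4 (A2).
Holding red-permit, L13, and K4 grants gold-permit (A1).
ivory-pass would need blue-token (A3), but blue-token is never granted. No rule produces blue-token, and it is not given.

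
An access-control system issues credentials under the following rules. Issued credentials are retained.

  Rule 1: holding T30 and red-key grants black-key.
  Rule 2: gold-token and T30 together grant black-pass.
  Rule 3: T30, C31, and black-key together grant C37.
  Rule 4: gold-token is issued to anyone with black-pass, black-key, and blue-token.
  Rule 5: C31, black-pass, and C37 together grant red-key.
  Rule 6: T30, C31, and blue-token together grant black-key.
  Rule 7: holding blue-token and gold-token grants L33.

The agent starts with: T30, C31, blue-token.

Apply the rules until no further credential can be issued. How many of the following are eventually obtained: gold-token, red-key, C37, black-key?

Holding T30, C31, and blue-token grants black-key (Rule 6).
Holding T30, C31, and black-key grants C37 (Rule 3).
gold-token would need black-pass, black-key, and blue-token (Rule 4), but black-pass is never granted.
red-key would need C31, black-pass, and C37 (Rule 5), but black-pass is never granted.
C37: reached.
black-key: reached.
Reached: C37 and black-key — 2 of the 4.

2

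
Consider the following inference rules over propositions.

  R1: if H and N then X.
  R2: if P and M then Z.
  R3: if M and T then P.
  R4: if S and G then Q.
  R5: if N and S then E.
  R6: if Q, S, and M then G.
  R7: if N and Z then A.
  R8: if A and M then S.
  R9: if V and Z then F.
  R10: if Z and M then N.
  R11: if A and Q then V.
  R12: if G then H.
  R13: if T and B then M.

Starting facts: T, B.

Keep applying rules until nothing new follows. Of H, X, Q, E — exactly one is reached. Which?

From T and B, R13 gives M.
M and T hold, so P follows (R3).
From P and M, R2 gives Z.
Z and M hold, so N follows (R10).
From N and Z, R7 gives A.
A and M hold, so S follows (R8).
N and S hold, so E follows (R5).
Q would need S and G (R4), but G is never established. X would need H and N (R1), but H is never established. H would need G (R12), but G is never established.

E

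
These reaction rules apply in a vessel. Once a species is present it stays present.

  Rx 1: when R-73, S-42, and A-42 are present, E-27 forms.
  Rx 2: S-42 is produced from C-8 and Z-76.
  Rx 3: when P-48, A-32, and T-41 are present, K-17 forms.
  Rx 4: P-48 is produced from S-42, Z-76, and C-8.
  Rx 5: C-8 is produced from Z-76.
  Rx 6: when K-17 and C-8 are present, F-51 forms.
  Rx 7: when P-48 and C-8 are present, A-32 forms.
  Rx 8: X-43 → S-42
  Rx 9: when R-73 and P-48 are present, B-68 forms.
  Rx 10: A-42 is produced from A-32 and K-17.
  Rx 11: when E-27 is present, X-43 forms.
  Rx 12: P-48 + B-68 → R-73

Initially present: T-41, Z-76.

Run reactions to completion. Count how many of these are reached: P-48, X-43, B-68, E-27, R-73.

Z-76 present → C-8 forms (Rx 5).
C-8 and Z-76 present → S-42 forms (Rx 2).
S-42, Z-76, and C-8 present → P-48 forms (Rx 4).
P-48: reached.
X-43 would need E-27 (Rx 11), but E-27 never forms.
B-68 would need R-73 and P-48 (Rx 9), but R-73 never forms.
E-27 would need R-73, S-42, and A-42 (Rx 1), but R-73 never forms.
R-73 would need P-48 and B-68 (Rx 12), but B-68 never forms.
Reached: P-48 — 1 of the 5.

1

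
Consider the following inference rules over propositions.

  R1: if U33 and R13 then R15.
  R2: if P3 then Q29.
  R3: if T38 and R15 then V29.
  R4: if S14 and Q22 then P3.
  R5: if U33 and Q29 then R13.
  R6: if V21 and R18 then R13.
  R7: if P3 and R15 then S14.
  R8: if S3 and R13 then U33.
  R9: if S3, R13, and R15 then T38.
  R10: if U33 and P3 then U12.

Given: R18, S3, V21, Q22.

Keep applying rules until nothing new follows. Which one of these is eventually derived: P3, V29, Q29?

V29

From V21 and R18, R6 gives R13.
From S3 and R13, R8 gives U33.
U33 and R13 hold, so R15 follows (R1).
From S3, R13, and R15, R9 gives T38.
T38 and R15 hold, so V29 follows (R3).
P3 would need S14 and Q22 (R4), but S14 is never established. Q29 would need P3 (R2), but P3 is never established.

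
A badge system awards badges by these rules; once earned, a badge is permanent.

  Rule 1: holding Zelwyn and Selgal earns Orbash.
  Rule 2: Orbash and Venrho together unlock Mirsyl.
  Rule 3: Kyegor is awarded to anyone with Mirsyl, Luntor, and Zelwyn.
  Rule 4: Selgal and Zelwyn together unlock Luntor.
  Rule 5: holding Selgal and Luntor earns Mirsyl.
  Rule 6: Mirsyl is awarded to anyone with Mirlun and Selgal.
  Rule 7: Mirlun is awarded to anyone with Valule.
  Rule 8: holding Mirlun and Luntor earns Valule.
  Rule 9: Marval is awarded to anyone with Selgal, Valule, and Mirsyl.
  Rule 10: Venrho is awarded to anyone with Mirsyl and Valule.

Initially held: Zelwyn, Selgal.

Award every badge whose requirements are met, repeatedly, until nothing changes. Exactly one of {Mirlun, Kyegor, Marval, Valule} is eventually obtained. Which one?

Kyegor

With Selgal and Zelwyn, Luntor is earned (Rule 4).
With Selgal and Luntor, Mirsyl is earned (Rule 5).
With Mirsyl, Luntor, and Zelwyn, Kyegor is earned (Rule 3).
Valule would need Mirlun and Luntor (Rule 8), but Mirlun is never earned. Mirlun would need Valule (Rule 7), but Valule is never earned. Marval would need Selgal, Valule, and Mirsyl (Rule 9), but Valule is never earned.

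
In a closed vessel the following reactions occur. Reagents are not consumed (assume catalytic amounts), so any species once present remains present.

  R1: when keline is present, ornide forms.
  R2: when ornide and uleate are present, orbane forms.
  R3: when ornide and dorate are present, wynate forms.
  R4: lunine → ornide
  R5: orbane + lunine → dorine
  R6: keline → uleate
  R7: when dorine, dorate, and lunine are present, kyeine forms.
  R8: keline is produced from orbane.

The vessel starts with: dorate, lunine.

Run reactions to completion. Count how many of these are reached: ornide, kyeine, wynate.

lunine present → ornide forms (R4).
ornide and dorate present → wynate forms (R3).
ornide: reached.
kyeine would need dorine, dorate, and lunine (R7), but dorine never forms.
wynate: reached.
Reached: ornide and wynate — 2 of the 3.

2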